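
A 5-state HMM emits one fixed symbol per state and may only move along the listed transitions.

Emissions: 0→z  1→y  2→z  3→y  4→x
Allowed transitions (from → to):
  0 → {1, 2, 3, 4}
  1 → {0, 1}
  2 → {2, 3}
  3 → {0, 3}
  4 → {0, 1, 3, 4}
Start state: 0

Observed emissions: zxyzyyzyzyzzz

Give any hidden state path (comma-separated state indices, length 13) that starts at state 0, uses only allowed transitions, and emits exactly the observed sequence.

  0: obs=z cand={0,2} pick 0 [start]
  1: obs=x cand={4} pick 4 [0->4 ok]
  2: obs=y cand={1,3} pick 3 [4->3 ok]
  3: obs=z cand={0,2} pick 0 [3->0 ok]
  4: obs=y cand={1,3} pick 3 [0->3 ok]
  5: obs=y cand={1,3} pick 3 [3->3 ok]
  6: obs=z cand={0,2} pick 0 [3->0 ok]
  7: obs=y cand={1,3} pick 1 [0->1 ok]
  8: obs=z cand={0,2} pick 0 [1->0 ok]
  9: obs=y cand={1,3} pick 1 [0->1 ok]
  10: obs=z cand={0,2} pick 0 [1->0 ok]
  11: obs=z cand={0,2} pick 2 [0->2 ok]
  12: obs=z cand={0,2} pick 2 [2->2 ok]

0,4,3,0,3,3,0,1,0,1,0,2,2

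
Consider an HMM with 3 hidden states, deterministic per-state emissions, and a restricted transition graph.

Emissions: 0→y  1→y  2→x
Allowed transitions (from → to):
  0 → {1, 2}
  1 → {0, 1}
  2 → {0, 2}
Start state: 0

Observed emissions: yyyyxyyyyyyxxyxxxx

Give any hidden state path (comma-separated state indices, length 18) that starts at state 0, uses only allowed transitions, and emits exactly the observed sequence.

  pos 0: y in {0,1}, choose 0; start
  pos 1: y in {0,1}, choose 1; 0->1 ok
  pos 2: y in {0,1}, choose 1; 1->1 ok
  pos 3: y in {0,1}, choose 0; 1->0 ok
  pos 4: x in {2}, choose 2; 0->2 ok
  pos 5: y in {0,1}, choose 0; 2->0 ok
  pos 6: y in {0,1}, choose 1; 0->1 ok
  pos 7: y in {0,1}, choose 1; 1->1 ok
  pos 8: y in {0,1}, choose 1; 1->1 ok
  pos 9: y in {0,1}, choose 1; 1->1 ok
  pos 10: y in {0,1}, choose 0; 1->0 ok
  pos 11: x in {2}, choose 2; 0->2 ok
  pos 12: x in {2}, choose 2; 2->2 ok
  pos 13: y in {0,1}, choose 0; 2->0 ok
  pos 14: x in {2}, choose 2; 0->2 ok
  pos 15: x in {2}, choose 2; 2->2 ok
  pos 16: x in {2}, choose 2; 2->2 ok
  pos 17: x in {2}, choose 2; 2->2 ok

0,1,1,0,2,0,1,1,1,1,0,2,2,0,2,2,2,2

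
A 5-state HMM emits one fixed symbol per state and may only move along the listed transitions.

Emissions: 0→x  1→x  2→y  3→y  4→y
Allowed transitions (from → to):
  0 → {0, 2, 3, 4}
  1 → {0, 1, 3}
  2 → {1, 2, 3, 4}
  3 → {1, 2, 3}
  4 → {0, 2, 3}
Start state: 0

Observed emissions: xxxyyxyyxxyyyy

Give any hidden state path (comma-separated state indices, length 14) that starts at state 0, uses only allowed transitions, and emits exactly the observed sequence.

0,0,0,2,2,1,3,2,1,0,2,4,2,3

  pos 0: x in {0,1}, choose 0; start
  pos 1: x in {0,1}, choose 0; 0->0 ok
  pos 2: x in {0,1}, choose 0; 0->0 ok
  pos 3: y in {2,3,4}, choose 2; 0->2 ok
  pos 4: y in {2,3,4}, choose 2; 2->2 ok
  pos 5: x in {0,1}, choose 1; 2->1 ok
  pos 6: y in {2,3,4}, choose 3; 1->3 ok
  pos 7: y in {2,3,4}, choose 2; 3->2 ok
  pos 8: x in {0,1}, choose 1; 2->1 ok
  pos 9: x in {0,1}, choose 0; 1->0 ok
  pos 10: y in {2,3,4}, choose 2; 0->2 ok
  pos 11: y in {2,3,4}, choose 4; 2->4 ok
  pos 12: y in {2,3,4}, choose 2; 4->2 ok
  pos 13: y in {2,3,4}, choose 3; 2->3 ok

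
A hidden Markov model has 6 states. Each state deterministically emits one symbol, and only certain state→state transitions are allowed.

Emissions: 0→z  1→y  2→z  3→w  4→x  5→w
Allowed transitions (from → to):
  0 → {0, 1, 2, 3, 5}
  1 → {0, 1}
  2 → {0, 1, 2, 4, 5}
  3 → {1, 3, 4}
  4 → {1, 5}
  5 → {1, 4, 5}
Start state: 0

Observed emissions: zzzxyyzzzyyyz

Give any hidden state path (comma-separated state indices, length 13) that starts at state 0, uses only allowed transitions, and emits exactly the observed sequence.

  pos 0: z in {0,2}, choose 0; start
  pos 1: z in {0,2}, choose 0; 0->0 ok
  pos 2: z in {0,2}, choose 2; 0->2 ok
  pos 3: x in {4}, choose 4; 2->4 ok
  pos 4: y in {1}, choose 1; 4->1 ok
  pos 5: y in {1}, choose 1; 1->1 ok
  pos 6: z in {0,2}, choose 0; 1->0 ok
  pos 7: z in {0,2}, choose 2; 0->2 ok
  pos 8: z in {0,2}, choose 2; 2->2 ok
  pos 9: y in {1}, choose 1; 2->1 ok
  pos 10: y in {1}, choose 1; 1->1 ok
  pos 11: y in {1}, choose 1; 1->1 ok
  pos 12: z in {0,2}, choose 0; 1->0 ok

0,0,2,4,1,1,0,2,2,1,1,1,0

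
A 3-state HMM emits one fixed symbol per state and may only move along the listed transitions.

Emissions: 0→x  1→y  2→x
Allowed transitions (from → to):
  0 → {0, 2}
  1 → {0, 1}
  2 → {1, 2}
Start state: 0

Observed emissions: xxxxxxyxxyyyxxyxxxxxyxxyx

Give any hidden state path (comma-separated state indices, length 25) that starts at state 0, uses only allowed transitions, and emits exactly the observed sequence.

0,0,0,0,2,2,1,0,2,1,1,1,0,2,1,0,0,2,2,2,1,0,2,1,0

  0: obs=x cand={0,2} pick 0 [start]
  1: obs=x cand={0,2} pick 0 [0->0 ok]
  2: obs=x cand={0,2} pick 0 [0->0 ok]
  3: obs=x cand={0,2} pick 0 [0->0 ok]
  4: obs=x cand={0,2} pick 2 [0->2 ok]
  5: obs=x cand={0,2} pick 2 [2->2 ok]
  6: obs=y cand={1} pick 1 [2->1 ok]
  7: obs=x cand={0,2} pick 0 [1->0 ok]
  8: obs=x cand={0,2} pick 2 [0->2 ok]
  9: obs=y cand={1} pick 1 [2->1 ok]
  10: obs=y cand={1} pick 1 [1->1 ok]
  11: obs=y cand={1} pick 1 [1->1 ok]
  12: obs=x cand={0,2} pick 0 [1->0 ok]
  13: obs=x cand={0,2} pick 2 [0->2 ok]
  14: obs=y cand={1} pick 1 [2->1 ok]
  15: obs=x cand={0,2} pick 0 [1->0 ok]
  16: obs=x cand={0,2} pick 0 [0->0 ok]
  17: obs=x cand={0,2} pick 2 [0->2 ok]
  18: obs=x cand={0,2} pick 2 [2->2 ok]
  19: obs=x cand={0,2} pick 2 [2->2 ok]
  20: obs=y cand={1} pick 1 [2->1 ok]
  21: obs=x cand={0,2} pick 0 [1->0 ok]
  22: obs=x cand={0,2} pick 2 [0->2 ok]
  23: obs=y cand={1} pick 1 [2->1 ok]
  24: obs=x cand={0,2} pick 0 [1->0 ok]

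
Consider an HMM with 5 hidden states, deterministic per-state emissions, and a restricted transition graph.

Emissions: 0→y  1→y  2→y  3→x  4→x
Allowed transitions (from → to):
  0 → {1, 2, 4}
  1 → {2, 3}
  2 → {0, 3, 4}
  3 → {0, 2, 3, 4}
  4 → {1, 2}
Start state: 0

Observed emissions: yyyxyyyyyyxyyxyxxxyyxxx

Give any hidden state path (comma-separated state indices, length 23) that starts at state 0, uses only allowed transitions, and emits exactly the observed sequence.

  pos 0: y in {0,1,2}, choose 0; start
  pos 1: y in {0,1,2}, choose 1; 0->1 ok
  pos 2: y in {0,1,2}, choose 2; 1->2 ok
  pos 3: x in {3,4}, choose 4; 2->4 ok
  pos 4: y in {0,1,2}, choose 2; 4->2 ok
  pos 5: y in {0,1,2}, choose 0; 2->0 ok
  pos 6: y in {0,1,2}, choose 1; 0->1 ok
  pos 7: y in {0,1,2}, choose 2; 1->2 ok
  pos 8: y in {0,1,2}, choose 0; 2->0 ok
  pos 9: y in {0,1,2}, choose 2; 0->2 ok
  pos 10: x in {3,4}, choose 3; 2->3 ok
  pos 11: y in {0,1,2}, choose 0; 3->0 ok
  pos 12: y in {0,1,2}, choose 2; 0->2 ok
  pos 13: x in {3,4}, choose 4; 2->4 ok
  pos 14: y in {0,1,2}, choose 1; 4->1 ok
  pos 15: x in {3,4}, choose 3; 1->3 ok
  pos 16: x in {3,4}, choose 3; 3->3 ok
  pos 17: x in {3,4}, choose 4; 3->4 ok
  pos 18: y in {0,1,2}, choose 1; 4->1 ok
  pos 19: y in {0,1,2}, choose 2; 1->2 ok
  pos 20: x in {3,4}, choose 3; 2->3 ok
  pos 21: x in {3,4}, choose 3; 3->3 ok
  pos 22: x in {3,4}, choose 3; 3->3 ok

0,1,2,4,2,0,1,2,0,2,3,0,2,4,1,3,3,4,1,2,3,3,3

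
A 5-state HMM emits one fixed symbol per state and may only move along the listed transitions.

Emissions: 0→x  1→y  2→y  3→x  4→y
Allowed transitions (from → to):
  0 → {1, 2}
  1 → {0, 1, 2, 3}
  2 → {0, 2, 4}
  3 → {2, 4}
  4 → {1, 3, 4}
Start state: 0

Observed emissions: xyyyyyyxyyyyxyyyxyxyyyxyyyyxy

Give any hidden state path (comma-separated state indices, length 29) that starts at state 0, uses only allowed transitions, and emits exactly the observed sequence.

  pos 0: x in {0,3}, choose 0; start
  pos 1: y in {1,2,4}, choose 1; 0->1 ok
  pos 2: y in {1,2,4}, choose 1; 1->1 ok
  pos 3: y in {1,2,4}, choose 2; 1->2 ok
  pos 4: y in {1,2,4}, choose 4; 2->4 ok
  pos 5: y in {1,2,4}, choose 1; 4->1 ok
  pos 6: y in {1,2,4}, choose 2; 1->2 ok
  pos 7: x in {0,3}, choose 0; 2->0 ok
  pos 8: y in {1,2,4}, choose 2; 0->2 ok
  pos 9: y in {1,2,4}, choose 2; 2->2 ok
  pos 10: y in {1,2,4}, choose 4; 2->4 ok
  pos 11: y in {1,2,4}, choose 1; 4->1 ok
  pos 12: x in {0,3}, choose 3; 1->3 ok
  pos 13: y in {1,2,4}, choose 2; 3->2 ok
  pos 14: y in {1,2,4}, choose 2; 2->2 ok
  pos 15: y in {1,2,4}, choose 2; 2->2 ok
  pos 16: x in {0,3}, choose 0; 2->0 ok
  pos 17: y in {1,2,4}, choose 1; 0->1 ok
  pos 18: x in {0,3}, choose 3; 1->3 ok
  pos 19: y in {1,2,4}, choose 4; 3->4 ok
  pos 20: y in {1,2,4}, choose 1; 4->1 ok
  pos 21: y in {1,2,4}, choose 2; 1->2 ok
  pos 22: x in {0,3}, choose 0; 2->0 ok
  pos 23: y in {1,2,4}, choose 2; 0->2 ok
  pos 24: y in {1,2,4}, choose 2; 2->2 ok
  pos 25: y in {1,2,4}, choose 4; 2->4 ok
  pos 26: y in {1,2,4}, choose 1; 4->1 ok
  pos 27: x in {0,3}, choose 3; 1->3 ok
  pos 28: y in {1,2,4}, choose 2; 3->2 ok

0,1,1,2,4,1,2,0,2,2,4,1,3,2,2,2,0,1,3,4,1,2,0,2,2,4,1,3,2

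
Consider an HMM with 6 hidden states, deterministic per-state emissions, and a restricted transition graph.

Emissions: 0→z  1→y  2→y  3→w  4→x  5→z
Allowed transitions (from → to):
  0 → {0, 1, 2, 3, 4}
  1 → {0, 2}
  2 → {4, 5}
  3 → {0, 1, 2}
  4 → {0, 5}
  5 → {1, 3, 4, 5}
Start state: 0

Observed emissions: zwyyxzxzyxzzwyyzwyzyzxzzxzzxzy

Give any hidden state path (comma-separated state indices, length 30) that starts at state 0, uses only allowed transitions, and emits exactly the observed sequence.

  0: obs=z cand={0,5} pick 0 [start]
  1: obs=w cand={3} pick 3 [0->3 ok]
  2: obs=y cand={1,2} pick 1 [3->1 ok]
  3: obs=y cand={1,2} pick 2 [1->2 ok]
  4: obs=x cand={4} pick 4 [2->4 ok]
  5: obs=z cand={0,5} pick 0 [4->0 ok]
  6: obs=x cand={4} pick 4 [0->4 ok]
  7: obs=z cand={0,5} pick 0 [4->0 ok]
  8: obs=y cand={1,2} pick 2 [0->2 ok]
  9: obs=x cand={4} pick 4 [2->4 ok]
  10: obs=z cand={0,5} pick 0 [4->0 ok]
  11: obs=z cand={0,5} pick 0 [0->0 ok]
  12: obs=w cand={3} pick 3 [0->3 ok]
  13: obs=y cand={1,2} pick 1 [3->1 ok]
  14: obs=y cand={1,2} pick 2 [1->2 ok]
  15: obs=z cand={0,5} pick 5 [2->5 ok]
  16: obs=w cand={3} pick 3 [5->3 ok]
  17: obs=y cand={1,2} pick 1 [3->1 ok]
  18: obs=z cand={0,5} pick 0 [1->0 ok]
  19: obs=y cand={1,2} pick 1 [0->1 ok]
  20: obs=z cand={0,5} pick 0 [1->0 ok]
  21: obs=x cand={4} pick 4 [0->4 ok]
  22: obs=z cand={0,5} pick 5 [4->5 ok]
  23: obs=z cand={0,5} pick 5 [5->5 ok]
  24: obs=x cand={4} pick 4 [5->4 ok]
  25: obs=z cand={0,5} pick 0 [4->0 ok]
  26: obs=z cand={0,5} pick 0 [0->0 ok]
  27: obs=x cand={4} pick 4 [0->4 ok]
  28: obs=z cand={0,5} pick 5 [4->5 ok]
  29: obs=y cand={1,2} pick 1 [5->1 ok]

0,3,1,2,4,0,4,0,2,4,0,0,3,1,2,5,3,1,0,1,0,4,5,5,4,0,0,4,5,1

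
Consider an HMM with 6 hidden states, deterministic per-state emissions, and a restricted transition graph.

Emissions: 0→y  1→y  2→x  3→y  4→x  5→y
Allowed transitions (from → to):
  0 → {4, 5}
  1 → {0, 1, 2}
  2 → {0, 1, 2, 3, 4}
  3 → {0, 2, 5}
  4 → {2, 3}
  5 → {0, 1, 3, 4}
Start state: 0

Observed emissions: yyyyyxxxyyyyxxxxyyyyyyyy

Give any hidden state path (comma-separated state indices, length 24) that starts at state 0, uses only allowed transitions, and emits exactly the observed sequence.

0,5,0,5,0,4,2,4,3,5,0,5,4,2,4,2,1,0,5,0,5,3,5,0

  pos 0: y in {0,1,3,5}, choose 0; start
  pos 1: y in {0,1,3,5}, choose 5; 0->5 ok
  pos 2: y in {0,1,3,5}, choose 0; 5->0 ok
  pos 3: y in {0,1,3,5}, choose 5; 0->5 ok
  pos 4: y in {0,1,3,5}, choose 0; 5->0 ok
  pos 5: x in {2,4}, choose 4; 0->4 ok
  pos 6: x in {2,4}, choose 2; 4->2 ok
  pos 7: x in {2,4}, choose 4; 2->4 ok
  pos 8: y in {0,1,3,5}, choose 3; 4->3 ok
  pos 9: y in {0,1,3,5}, choose 5; 3->5 ok
  pos 10: y in {0,1,3,5}, choose 0; 5->0 ok
  pos 11: y in {0,1,3,5}, choose 5; 0->5 ok
  pos 12: x in {2,4}, choose 4; 5->4 ok
  pos 13: x in {2,4}, choose 2; 4->2 ok
  pos 14: x in {2,4}, choose 4; 2->4 ok
  pos 15: x in {2,4}, choose 2; 4->2 ok
  pos 16: y in {0,1,3,5}, choose 1; 2->1 ok
  pos 17: y in {0,1,3,5}, choose 0; 1->0 ok
  pos 18: y in {0,1,3,5}, choose 5; 0->5 ok
  pos 19: y in {0,1,3,5}, choose 0; 5->0 ok
  pos 20: y in {0,1,3,5}, choose 5; 0->5 ok
  pos 21: y in {0,1,3,5}, choose 3; 5->3 ok
  pos 22: y in {0,1,3,5}, choose 5; 3->5 ok
  pos 23: y in {0,1,3,5}, choose 0; 5->0 ok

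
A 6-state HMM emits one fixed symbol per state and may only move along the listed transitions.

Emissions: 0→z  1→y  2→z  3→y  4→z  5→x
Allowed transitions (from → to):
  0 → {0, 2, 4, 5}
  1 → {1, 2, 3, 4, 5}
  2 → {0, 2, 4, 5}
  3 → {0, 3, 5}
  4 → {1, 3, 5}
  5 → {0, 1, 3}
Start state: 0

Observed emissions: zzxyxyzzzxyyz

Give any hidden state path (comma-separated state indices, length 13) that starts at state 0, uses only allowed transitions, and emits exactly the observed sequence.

  t0 'z' -> {0,2,4}, take 0 (start)
  t1 'z' -> {0,2,4}, take 2 (0->2 ok)
  t2 'x' -> {5}, take 5 (2->5 ok)
  t3 'y' -> {1,3}, take 3 (5->3 ok)
  t4 'x' -> {5}, take 5 (3->5 ok)
  t5 'y' -> {1,3}, take 3 (5->3 ok)
  t6 'z' -> {0,2,4}, take 0 (3->0 ok)
  t7 'z' -> {0,2,4}, take 0 (0->0 ok)
  t8 'z' -> {0,2,4}, take 0 (0->0 ok)
  t9 'x' -> {5}, take 5 (0->5 ok)
  t10 'y' -> {1,3}, take 3 (5->3 ok)
  t11 'y' -> {1,3}, take 3 (3->3 ok)
  t12 'z' -> {0,2,4}, take 0 (3->0 ok)

0,2,5,3,5,3,0,0,0,5,3,3,0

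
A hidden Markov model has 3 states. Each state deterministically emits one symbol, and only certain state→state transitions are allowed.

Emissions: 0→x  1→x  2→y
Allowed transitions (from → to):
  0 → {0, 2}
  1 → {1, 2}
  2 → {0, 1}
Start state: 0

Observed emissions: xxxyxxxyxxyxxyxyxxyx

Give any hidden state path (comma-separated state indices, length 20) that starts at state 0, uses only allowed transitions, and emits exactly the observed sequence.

  pos 0: x in {0,1}, choose 0; start
  pos 1: x in {0,1}, choose 0; 0->0 ok
  pos 2: x in {0,1}, choose 0; 0->0 ok
  pos 3: y in {2}, choose 2; 0->2 ok
  pos 4: x in {0,1}, choose 1; 2->1 ok
  pos 5: x in {0,1}, choose 1; 1->1 ok
  pos 6: x in {0,1}, choose 1; 1->1 ok
  pos 7: y in {2}, choose 2; 1->2 ok
  pos 8: x in {0,1}, choose 0; 2->0 ok
  pos 9: x in {0,1}, choose 0; 0->0 ok
  pos 10: y in {2}, choose 2; 0->2 ok
  pos 11: x in {0,1}, choose 1; 2->1 ok
  pos 12: x in {0,1}, choose 1; 1->1 ok
  pos 13: y in {2}, choose 2; 1->2 ok
  pos 14: x in {0,1}, choose 0; 2->0 ok
  pos 15: y in {2}, choose 2; 0->2 ok
  pos 16: x in {0,1}, choose 0; 2->0 ok
  pos 17: x in {0,1}, choose 0; 0->0 ok
  pos 18: y in {2}, choose 2; 0->2 ok
  pos 19: x in {0,1}, choose 0; 2->0 ok

0,0,0,2,1,1,1,2,0,0,2,1,1,2,0,2,0,0,2,0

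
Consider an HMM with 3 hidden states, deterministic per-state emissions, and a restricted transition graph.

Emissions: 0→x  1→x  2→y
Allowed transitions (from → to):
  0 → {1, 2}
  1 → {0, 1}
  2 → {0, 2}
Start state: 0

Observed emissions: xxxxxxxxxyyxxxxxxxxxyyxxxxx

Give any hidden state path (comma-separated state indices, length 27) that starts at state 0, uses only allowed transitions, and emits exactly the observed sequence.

  0: obs=x cand={0,1} pick 0 [start]
  1: obs=x cand={0,1} pick 1 [0->1 ok]
  2: obs=x cand={0,1} pick 0 [1->0 ok]
  3: obs=x cand={0,1} pick 1 [0->1 ok]
  4: obs=x cand={0,1} pick 1 [1->1 ok]
  5: obs=x cand={0,1} pick 0 [1->0 ok]
  6: obs=x cand={0,1} pick 1 [0->1 ok]
  7: obs=x cand={0,1} pick 1 [1->1 ok]
  8: obs=x cand={0,1} pick 0 [1->0 ok]
  9: obs=y cand={2} pick 2 [0->2 ok]
  10: obs=y cand={2} pick 2 [2->2 ok]
  11: obs=x cand={0,1} pick 0 [2->0 ok]
  12: obs=x cand={0,1} pick 1 [0->1 ok]
  13: obs=x cand={0,1} pick 1 [1->1 ok]
  14: obs=x cand={0,1} pick 1 [1->1 ok]
  15: obs=x cand={0,1} pick 0 [1->0 ok]
  16: obs=x cand={0,1} pick 1 [0->1 ok]
  17: obs=x cand={0,1} pick 0 [1->0 ok]
  18: obs=x cand={0,1} pick 1 [0->1 ok]
  19: obs=x cand={0,1} pick 0 [1->0 ok]
  20: obs=y cand={2} pick 2 [0->2 ok]
  21: obs=y cand={2} pick 2 [2->2 ok]
  22: obs=x cand={0,1} pick 0 [2->0 ok]
  23: obs=x cand={0,1} pick 1 [0->1 ok]
  24: obs=x cand={0,1} pick 1 [1->1 ok]
  25: obs=x cand={0,1} pick 0 [1->0 ok]
  26: obs=x cand={0,1} pick 1 [0->1 ok]

0,1,0,1,1,0,1,1,0,2,2,0,1,1,1,0,1,0,1,0,2,2,0,1,1,0,1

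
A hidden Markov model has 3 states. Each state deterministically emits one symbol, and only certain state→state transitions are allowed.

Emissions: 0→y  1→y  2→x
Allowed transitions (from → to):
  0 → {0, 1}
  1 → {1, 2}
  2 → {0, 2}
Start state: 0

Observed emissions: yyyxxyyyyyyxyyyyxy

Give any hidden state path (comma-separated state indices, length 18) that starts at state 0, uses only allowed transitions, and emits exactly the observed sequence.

0,1,1,2,2,0,0,0,1,1,1,2,0,0,1,1,2,0

  pos 0: y in {0,1}, choose 0; start
  pos 1: y in {0,1}, choose 1; 0->1 ok
  pos 2: y in {0,1}, choose 1; 1->1 ok
  pos 3: x in {2}, choose 2; 1->2 ok
  pos 4: x in {2}, choose 2; 2->2 ok
  pos 5: y in {0,1}, choose 0; 2->0 ok
  pos 6: y in {0,1}, choose 0; 0->0 ok
  pos 7: y in {0,1}, choose 0; 0->0 ok
  pos 8: y in {0,1}, choose 1; 0->1 ok
  pos 9: y in {0,1}, choose 1; 1->1 ok
  pos 10: y in {0,1}, choose 1; 1->1 ok
  pos 11: x in {2}, choose 2; 1->2 ok
  pos 12: y in {0,1}, choose 0; 2->0 ok
  pos 13: y in {0,1}, choose 0; 0->0 ok
  pos 14: y in {0,1}, choose 1; 0->1 ok
  pos 15: y in {0,1}, choose 1; 1->1 ok
  pos 16: x in {2}, choose 2; 1->2 ok
  pos 17: y in {0,1}, choose 0; 2->0 ok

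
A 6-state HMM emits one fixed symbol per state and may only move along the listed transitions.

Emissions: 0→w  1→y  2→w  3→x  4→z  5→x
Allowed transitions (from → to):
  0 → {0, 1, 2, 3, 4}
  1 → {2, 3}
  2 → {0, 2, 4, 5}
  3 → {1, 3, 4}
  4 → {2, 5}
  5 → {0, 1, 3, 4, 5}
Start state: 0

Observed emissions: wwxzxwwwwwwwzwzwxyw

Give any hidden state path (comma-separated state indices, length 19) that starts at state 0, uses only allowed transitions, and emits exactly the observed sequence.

0,2,5,4,5,0,2,2,2,2,2,0,4,2,4,2,5,1,2

  pos 0: w in {0,2}, choose 0; start
  pos 1: w in {0,2}, choose 2; 0->2 ok
  pos 2: x in {3,5}, choose 5; 2->5 ok
  pos 3: z in {4}, choose 4; 5->4 ok
  pos 4: x in {3,5}, choose 5; 4->5 ok
  pos 5: w in {0,2}, choose 0; 5->0 ok
  pos 6: w in {0,2}, choose 2; 0->2 ok
  pos 7: w in {0,2}, choose 2; 2->2 ok
  pos 8: w in {0,2}, choose 2; 2->2 ok
  pos 9: w in {0,2}, choose 2; 2->2 ok
  pos 10: w in {0,2}, choose 2; 2->2 ok
  pos 11: w in {0,2}, choose 0; 2->0 ok
  pos 12: z in {4}, choose 4; 0->4 ok
  pos 13: w in {0,2}, choose 2; 4->2 ok
  pos 14: z in {4}, choose 4; 2->4 ok
  pos 15: w in {0,2}, choose 2; 4->2 ok
  pos 16: x in {3,5}, choose 5; 2->5 ok
  pos 17: y in {1}, choose 1; 5->1 ok
  pos 18: w in {0,2}, choose 2; 1->2 ok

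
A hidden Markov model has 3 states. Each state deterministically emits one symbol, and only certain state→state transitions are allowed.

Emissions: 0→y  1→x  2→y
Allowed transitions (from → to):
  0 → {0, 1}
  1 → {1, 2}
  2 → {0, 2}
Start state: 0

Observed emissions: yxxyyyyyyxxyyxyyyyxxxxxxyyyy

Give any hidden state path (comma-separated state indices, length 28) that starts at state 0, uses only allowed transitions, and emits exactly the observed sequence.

0,1,1,2,2,0,0,0,0,1,1,2,0,1,2,2,2,0,1,1,1,1,1,1,2,2,2,2

  t0 'y' -> {0,2}, take 0 (start)
  t1 'x' -> {1}, take 1 (0->1 ok)
  t2 'x' -> {1}, take 1 (1->1 ok)
  t3 'y' -> {0,2}, take 2 (1->2 ok)
  t4 'y' -> {0,2}, take 2 (2->2 ok)
  t5 'y' -> {0,2}, take 0 (2->0 ok)
  t6 'y' -> {0,2}, take 0 (0->0 ok)
  t7 'y' -> {0,2}, take 0 (0->0 ok)
  t8 'y' -> {0,2}, take 0 (0->0 ok)
  t9 'x' -> {1}, take 1 (0->1 ok)
  t10 'x' -> {1}, take 1 (1->1 ok)
  t11 'y' -> {0,2}, take 2 (1->2 ok)
  t12 'y' -> {0,2}, take 0 (2->0 ok)
  t13 'x' -> {1}, take 1 (0->1 ok)
  t14 'y' -> {0,2}, take 2 (1->2 ok)
  t15 'y' -> {0,2}, take 2 (2->2 ok)
  t16 'y' -> {0,2}, take 2 (2->2 ok)
  t17 'y' -> {0,2}, take 0 (2->0 ok)
  t18 'x' -> {1}, take 1 (0->1 ok)
  t19 'x' -> {1}, take 1 (1->1 ok)
  t20 'x' -> {1}, take 1 (1->1 ok)
  t21 'x' -> {1}, take 1 (1->1 ok)
  t22 'x' -> {1}, take 1 (1->1 ok)
  t23 'x' -> {1}, take 1 (1->1 ok)
  t24 'y' -> {0,2}, take 2 (1->2 ok)
  t25 'y' -> {0,2}, take 2 (2->2 ok)
  t26 'y' -> {0,2}, take 2 (2->2 ok)
  t27 'y' -> {0,2}, take 2 (2->2 ok)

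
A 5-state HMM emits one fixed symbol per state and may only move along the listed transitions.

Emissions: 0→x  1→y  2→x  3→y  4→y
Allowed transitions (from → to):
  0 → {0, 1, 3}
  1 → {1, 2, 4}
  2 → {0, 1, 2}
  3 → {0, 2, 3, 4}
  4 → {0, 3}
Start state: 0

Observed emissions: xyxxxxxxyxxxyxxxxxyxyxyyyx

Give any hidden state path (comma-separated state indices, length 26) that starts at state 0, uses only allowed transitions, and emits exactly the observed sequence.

0,1,2,2,2,2,0,0,3,2,2,0,3,2,2,2,2,0,3,0,1,2,1,1,4,0

  [0] x  {0,2}  => 0  start
  [1] y  {1,3,4}  => 1  0->1 ok
  [2] x  {0,2}  => 2  1->2 ok
  [3] x  {0,2}  => 2  2->2 ok
  [4] x  {0,2}  => 2  2->2 ok
  [5] x  {0,2}  => 2  2->2 ok
  [6] x  {0,2}  => 0  2->0 ok
  [7] x  {0,2}  => 0  0->0 ok
  [8] y  {1,3,4}  => 3  0->3 ok
  [9] x  {0,2}  => 2  3->2 ok
  [10] x  {0,2}  => 2  2->2 ok
  [11] x  {0,2}  => 0  2->0 ok
  [12] y  {1,3,4}  => 3  0->3 ok
  [13] x  {0,2}  => 2  3->2 ok
  [14] x  {0,2}  => 2  2->2 ok
  [15] x  {0,2}  => 2  2->2 ok
  [16] x  {0,2}  => 2  2->2 ok
  [17] x  {0,2}  => 0  2->0 ok
  [18] y  {1,3,4}  => 3  0->3 ok
  [19] x  {0,2}  => 0  3->0 ok
  [20] y  {1,3,4}  => 1  0->1 ok
  [21] x  {0,2}  => 2  1->2 ok
  [22] y  {1,3,4}  => 1  2->1 ok
  [23] y  {1,3,4}  => 1  1->1 ok
  [24] y  {1,3,4}  => 4  1->4 ok
  [25] x  {0,2}  => 0  4->0 ok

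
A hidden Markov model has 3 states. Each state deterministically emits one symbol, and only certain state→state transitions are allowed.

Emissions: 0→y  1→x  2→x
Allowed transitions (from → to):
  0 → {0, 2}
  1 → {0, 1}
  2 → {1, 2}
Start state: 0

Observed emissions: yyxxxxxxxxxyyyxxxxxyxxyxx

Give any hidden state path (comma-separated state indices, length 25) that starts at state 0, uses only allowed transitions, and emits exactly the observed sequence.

0,0,2,2,2,2,2,1,1,1,1,0,0,0,2,2,2,2,1,0,2,1,0,2,2

  0: obs=y cand={0} pick 0 [start]
  1: obs=y cand={0} pick 0 [0->0 ok]
  2: obs=x cand={1,2} pick 2 [0->2 ok]
  3: obs=x cand={1,2} pick 2 [2->2 ok]
  4: obs=x cand={1,2} pick 2 [2->2 ok]
  5: obs=x cand={1,2} pick 2 [2->2 ok]
  6: obs=x cand={1,2} pick 2 [2->2 ok]
  7: obs=x cand={1,2} pick 1 [2->1 ok]
  8: obs=x cand={1,2} pick 1 [1->1 ok]
  9: obs=x cand={1,2} pick 1 [1->1 ok]
  10: obs=x cand={1,2} pick 1 [1->1 ok]
  11: obs=y cand={0} pick 0 [1->0 ok]
  12: obs=y cand={0} pick 0 [0->0 ok]
  13: obs=y cand={0} pick 0 [0->0 ok]
  14: obs=x cand={1,2} pick 2 [0->2 ok]
  15: obs=x cand={1,2} pick 2 [2->2 ok]
  16: obs=x cand={1,2} pick 2 [2->2 ok]
  17: obs=x cand={1,2} pick 2 [2->2 ok]
  18: obs=x cand={1,2} pick 1 [2->1 ok]
  19: obs=y cand={0} pick 0 [1->0 ok]
  20: obs=x cand={1,2} pick 2 [0->2 ok]
  21: obs=x cand={1,2} pick 1 [2->1 ok]
  22: obs=y cand={0} pick 0 [1->0 ok]
  23: obs=x cand={1,2} pick 2 [0->2 ok]
  24: obs=x cand={1,2} pick 2 [2->2 ok]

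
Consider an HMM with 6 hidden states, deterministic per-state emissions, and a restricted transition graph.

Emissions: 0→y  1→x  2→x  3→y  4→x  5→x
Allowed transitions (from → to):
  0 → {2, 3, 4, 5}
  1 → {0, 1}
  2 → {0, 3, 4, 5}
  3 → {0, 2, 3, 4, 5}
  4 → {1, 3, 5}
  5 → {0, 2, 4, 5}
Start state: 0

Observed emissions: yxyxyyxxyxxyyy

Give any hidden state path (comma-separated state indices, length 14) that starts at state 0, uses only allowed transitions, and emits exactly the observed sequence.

  t0 'y' -> {0,3}, take 0 (start)
  t1 'x' -> {1,2,4,5}, take 4 (0->4 ok)
  t2 'y' -> {0,3}, take 3 (4->3 ok)
  t3 'x' -> {1,2,4,5}, take 5 (3->5 ok)
  t4 'y' -> {0,3}, take 0 (5->0 ok)
  t5 'y' -> {0,3}, take 3 (0->3 ok)
  t6 'x' -> {1,2,4,5}, take 5 (3->5 ok)
  t7 'x' -> {1,2,4,5}, take 5 (5->5 ok)
  t8 'y' -> {0,3}, take 0 (5->0 ok)
  t9 'x' -> {1,2,4,5}, take 4 (0->4 ok)
  t10 'x' -> {1,2,4,5}, take 1 (4->1 ok)
  t11 'y' -> {0,3}, take 0 (1->0 ok)
  t12 'y' -> {0,3}, take 3 (0->3 ok)
  t13 'y' -> {0,3}, take 3 (3->3 ok)

0,4,3,5,0,3,5,5,0,4,1,0,3,3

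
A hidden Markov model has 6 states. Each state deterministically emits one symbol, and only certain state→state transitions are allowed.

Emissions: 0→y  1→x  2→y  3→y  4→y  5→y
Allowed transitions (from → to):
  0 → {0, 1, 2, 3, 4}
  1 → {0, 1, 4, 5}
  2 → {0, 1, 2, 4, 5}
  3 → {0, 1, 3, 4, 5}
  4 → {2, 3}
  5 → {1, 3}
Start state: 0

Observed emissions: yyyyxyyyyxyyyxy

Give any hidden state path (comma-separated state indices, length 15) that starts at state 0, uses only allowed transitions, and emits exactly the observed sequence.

0,2,2,5,1,0,4,3,5,1,4,3,0,1,5

  0: obs=y cand={0,2,3,4,5} pick 0 [start]
  1: obs=y cand={0,2,3,4,5} pick 2 [0->2 ok]
  2: obs=y cand={0,2,3,4,5} pick 2 [2->2 ok]
  3: obs=y cand={0,2,3,4,5} pick 5 [2->5 ok]
  4: obs=x cand={1} pick 1 [5->1 ok]
  5: obs=y cand={0,2,3,4,5} pick 0 [1->0 ok]
  6: obs=y cand={0,2,3,4,5} pick 4 [0->4 ok]
  7: obs=y cand={0,2,3,4,5} pick 3 [4->3 ok]
  8: obs=y cand={0,2,3,4,5} pick 5 [3->5 ok]
  9: obs=x cand={1} pick 1 [5->1 ok]
  10: obs=y cand={0,2,3,4,5} pick 4 [1->4 ok]
  11: obs=y cand={0,2,3,4,5} pick 3 [4->3 ok]
  12: obs=y cand={0,2,3,4,5} pick 0 [3->0 ok]
  13: obs=x cand={1} pick 1 [0->1 ok]
  14: obs=y cand={0,2,3,4,5} pick 5 [1->5 ok]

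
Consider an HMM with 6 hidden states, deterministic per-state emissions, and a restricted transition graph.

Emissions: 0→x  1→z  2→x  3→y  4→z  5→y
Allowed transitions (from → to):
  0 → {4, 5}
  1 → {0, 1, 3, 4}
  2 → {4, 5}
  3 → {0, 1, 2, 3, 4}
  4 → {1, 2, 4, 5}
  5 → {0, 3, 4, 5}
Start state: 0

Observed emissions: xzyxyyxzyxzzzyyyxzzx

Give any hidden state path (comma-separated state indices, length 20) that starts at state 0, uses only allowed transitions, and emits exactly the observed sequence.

0,4,5,0,5,5,0,4,5,0,4,1,4,5,5,5,0,4,1,0

  0: obs=x cand={0,2} pick 0 [start]
  1: obs=z cand={1,4} pick 4 [0->4 ok]
  2: obs=y cand={3,5} pick 5 [4->5 ok]
  3: obs=x cand={0,2} pick 0 [5->0 ok]
  4: obs=y cand={3,5} pick 5 [0->5 ok]
  5: obs=y cand={3,5} pick 5 [5->5 ok]
  6: obs=x cand={0,2} pick 0 [5->0 ok]
  7: obs=z cand={1,4} pick 4 [0->4 ok]
  8: obs=y cand={3,5} pick 5 [4->5 ok]
  9: obs=x cand={0,2} pick 0 [5->0 ok]
  10: obs=z cand={1,4} pick 4 [0->4 ok]
  11: obs=z cand={1,4} pick 1 [4->1 ok]
  12: obs=z cand={1,4} pick 4 [1->4 ok]
  13: obs=y cand={3,5} pick 5 [4->5 ok]
  14: obs=y cand={3,5} pick 5 [5->5 ok]
  15: obs=y cand={3,5} pick 5 [5->5 ok]
  16: obs=x cand={0,2} pick 0 [5->0 ok]
  17: obs=z cand={1,4} pick 4 [0->4 ok]
  18: obs=z cand={1,4} pick 1 [4->1 ok]
  19: obs=x cand={0,2} pick 0 [1->0 ok]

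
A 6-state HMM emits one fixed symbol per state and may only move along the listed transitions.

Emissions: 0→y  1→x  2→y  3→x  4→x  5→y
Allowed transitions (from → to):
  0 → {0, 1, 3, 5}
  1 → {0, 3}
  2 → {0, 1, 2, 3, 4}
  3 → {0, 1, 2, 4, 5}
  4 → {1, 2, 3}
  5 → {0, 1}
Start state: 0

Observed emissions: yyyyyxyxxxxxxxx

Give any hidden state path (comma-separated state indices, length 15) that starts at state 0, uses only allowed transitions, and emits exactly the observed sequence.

0,5,0,5,0,3,2,4,3,1,3,1,3,1,3

  pos 0: y in {0,2,5}, choose 0; start
  pos 1: y in {0,2,5}, choose 5; 0->5 ok
  pos 2: y in {0,2,5}, choose 0; 5->0 ok
  pos 3: y in {0,2,5}, choose 5; 0->5 ok
  pos 4: y in {0,2,5}, choose 0; 5->0 ok
  pos 5: x in {1,3,4}, choose 3; 0->3 ok
  pos 6: y in {0,2,5}, choose 2; 3->2 ok
  pos 7: x in {1,3,4}, choose 4; 2->4 ok
  pos 8: x in {1,3,4}, choose 3; 4->3 ok
  pos 9: x in {1,3,4}, choose 1; 3->1 ok
  pos 10: x in {1,3,4}, choose 3; 1->3 ok
  pos 11: x in {1,3,4}, choose 1; 3->1 ok
  pos 12: x in {1,3,4}, choose 3; 1->3 ok
  pos 13: x in {1,3,4}, choose 1; 3->1 ok
  pos 14: x in {1,3,4}, choose 3; 1->3 ok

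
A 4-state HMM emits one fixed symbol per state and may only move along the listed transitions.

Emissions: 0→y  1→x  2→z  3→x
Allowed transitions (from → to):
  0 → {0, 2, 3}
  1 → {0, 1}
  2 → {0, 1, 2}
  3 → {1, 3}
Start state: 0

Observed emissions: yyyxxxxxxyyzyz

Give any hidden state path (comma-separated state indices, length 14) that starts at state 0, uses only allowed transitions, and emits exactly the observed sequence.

  pos 0: y in {0}, choose 0; start
  pos 1: y in {0}, choose 0; 0->0 ok
  pos 2: y in {0}, choose 0; 0->0 ok
  pos 3: x in {1,3}, choose 3; 0->3 ok
  pos 4: x in {1,3}, choose 3; 3->3 ok
  pos 5: x in {1,3}, choose 3; 3->3 ok
  pos 6: x in {1,3}, choose 3; 3->3 ok
  pos 7: x in {1,3}, choose 1; 3->1 ok
  pos 8: x in {1,3}, choose 1; 1->1 ok
  pos 9: y in {0}, choose 0; 1->0 ok
  pos 10: y in {0}, choose 0; 0->0 ok
  pos 11: z in {2}, choose 2; 0->2 ok
  pos 12: y in {0}, choose 0; 2->0 ok
  pos 13: z in {2}, choose 2; 0->2 ok

0,0,0,3,3,3,3,1,1,0,0,2,0,2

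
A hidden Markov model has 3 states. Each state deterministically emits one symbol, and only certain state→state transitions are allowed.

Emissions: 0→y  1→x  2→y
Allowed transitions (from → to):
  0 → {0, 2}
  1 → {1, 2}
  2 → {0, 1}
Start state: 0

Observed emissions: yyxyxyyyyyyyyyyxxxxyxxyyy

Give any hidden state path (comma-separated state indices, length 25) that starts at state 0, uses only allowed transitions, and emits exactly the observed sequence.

0,2,1,2,1,2,0,2,0,0,0,2,0,0,2,1,1,1,1,2,1,1,2,0,2

  [0] y  {0,2}  => 0  start
  [1] y  {0,2}  => 2  0->2 ok
  [2] x  {1}  => 1  2->1 ok
  [3] y  {0,2}  => 2  1->2 ok
  [4] x  {1}  => 1  2->1 ok
  [5] y  {0,2}  => 2  1->2 ok
  [6] y  {0,2}  => 0  2->0 ok
  [7] y  {0,2}  => 2  0->2 ok
  [8] y  {0,2}  => 0  2->0 ok
  [9] y  {0,2}  => 0  0->0 ok
  [10] y  {0,2}  => 0  0->0 ok
  [11] y  {0,2}  => 2  0->2 ok
  [12] y  {0,2}  => 0  2->0 ok
  [13] y  {0,2}  => 0  0->0 ok
  [14] y  {0,2}  => 2  0->2 ok
  [15] x  {1}  => 1  2->1 ok
  [16] x  {1}  => 1  1->1 ok
  [17] x  {1}  => 1  1->1 ok
  [18] x  {1}  => 1  1->1 ok
  [19] y  {0,2}  => 2  1->2 ok
  [20] x  {1}  => 1  2->1 ok
  [21] x  {1}  => 1  1->1 ok
  [22] y  {0,2}  => 2  1->2 ok
  [23] y  {0,2}  => 0  2->0 ok
  [24] y  {0,2}  => 2  0->2 ok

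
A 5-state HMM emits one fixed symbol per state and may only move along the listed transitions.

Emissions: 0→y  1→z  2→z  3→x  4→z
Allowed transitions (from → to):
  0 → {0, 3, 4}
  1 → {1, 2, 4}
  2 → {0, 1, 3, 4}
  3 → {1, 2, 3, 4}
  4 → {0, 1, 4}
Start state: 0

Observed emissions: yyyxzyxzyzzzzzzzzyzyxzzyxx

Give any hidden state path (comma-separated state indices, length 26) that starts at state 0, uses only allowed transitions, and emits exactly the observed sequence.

  [0] y  {0}  => 0  start
  [1] y  {0}  => 0  0->0 ok
  [2] y  {0}  => 0  0->0 ok
  [3] x  {3}  => 3  0->3 ok
  [4] z  {1,2,4}  => 4  3->4 ok
  [5] y  {0}  => 0  4->0 ok
  [6] x  {3}  => 3  0->3 ok
  [7] z  {1,2,4}  => 2  3->2 ok
  [8] y  {0}  => 0  2->0 ok
  [9] z  {1,2,4}  => 4  0->4 ok
  [10] z  {1,2,4}  => 1  4->1 ok
  [11] z  {1,2,4}  => 2  1->2 ok
  [12] z  {1,2,4}  => 4  2->4 ok
  [13] z  {1,2,4}  => 1  4->1 ok
  [14] z  {1,2,4}  => 1  1->1 ok
  [15] z  {1,2,4}  => 1  1->1 ok
  [16] z  {1,2,4}  => 4  1->4 ok
  [17] y  {0}  => 0  4->0 ok
  [18] z  {1,2,4}  => 4  0->4 ok
  [19] y  {0}  => 0  4->0 ok
  [20] x  {3}  => 3  0->3 ok
  [21] z  {1,2,4}  => 4  3->4 ok
  [22] z  {1,2,4}  => 4  4->4 ok
  [23] y  {0}  => 0  4->0 ok
  [24] x  {3}  => 3  0->3 ok
  [25] x  {3}  => 3  3->3 ok

0,0,0,3,4,0,3,2,0,4,1,2,4,1,1,1,4,0,4,0,3,4,4,0,3,3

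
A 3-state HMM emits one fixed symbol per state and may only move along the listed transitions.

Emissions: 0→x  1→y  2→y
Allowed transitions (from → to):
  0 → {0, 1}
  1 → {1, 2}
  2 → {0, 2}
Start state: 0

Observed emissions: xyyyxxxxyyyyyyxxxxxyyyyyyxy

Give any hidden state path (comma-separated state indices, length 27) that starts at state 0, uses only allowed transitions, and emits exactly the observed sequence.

0,1,2,2,0,0,0,0,1,1,1,1,1,2,0,0,0,0,0,1,1,1,2,2,2,0,1

  pos 0: x in {0}, choose 0; start
  pos 1: y in {1,2}, choose 1; 0->1 ok
  pos 2: y in {1,2}, choose 2; 1->2 ok
  pos 3: y in {1,2}, choose 2; 2->2 ok
  pos 4: x in {0}, choose 0; 2->0 ok
  pos 5: x in {0}, choose 0; 0->0 ok
  pos 6: x in {0}, choose 0; 0->0 ok
  pos 7: x in {0}, choose 0; 0->0 ok
  pos 8: y in {1,2}, choose 1; 0->1 ok
  pos 9: y in {1,2}, choose 1; 1->1 ok
  pos 10: y in {1,2}, choose 1; 1->1 ok
  pos 11: y in {1,2}, choose 1; 1->1 ok
  pos 12: y in {1,2}, choose 1; 1->1 ok
  pos 13: y in {1,2}, choose 2; 1->2 ok
  pos 14: x in {0}, choose 0; 2->0 ok
  pos 15: x in {0}, choose 0; 0->0 ok
  pos 16: x in {0}, choose 0; 0->0 ok
  pos 17: x in {0}, choose 0; 0->0 ok
  pos 18: x in {0}, choose 0; 0->0 ok
  pos 19: y in {1,2}, choose 1; 0->1 ok
  pos 20: y in {1,2}, choose 1; 1->1 ok
  pos 21: y in {1,2}, choose 1; 1->1 ok
  pos 22: y in {1,2}, choose 2; 1->2 ok
  pos 23: y in {1,2}, choose 2; 2->2 ok
  pos 24: y in {1,2}, choose 2; 2->2 ok
  pos 25: x in {0}, choose 0; 2->0 ok
  pos 26: y in {1,2}, choose 1; 0->1 ok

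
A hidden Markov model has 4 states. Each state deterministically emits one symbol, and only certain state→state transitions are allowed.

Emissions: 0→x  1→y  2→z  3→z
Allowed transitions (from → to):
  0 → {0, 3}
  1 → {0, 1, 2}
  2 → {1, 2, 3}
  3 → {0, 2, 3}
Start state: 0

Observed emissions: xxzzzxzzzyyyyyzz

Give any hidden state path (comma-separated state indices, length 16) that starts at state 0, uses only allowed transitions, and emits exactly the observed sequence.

  t0 'x' -> {0}, take 0 (start)
  t1 'x' -> {0}, take 0 (0->0 ok)
  t2 'z' -> {2,3}, take 3 (0->3 ok)
  t3 'z' -> {2,3}, take 2 (3->2 ok)
  t4 'z' -> {2,3}, take 3 (2->3 ok)
  t5 'x' -> {0}, take 0 (3->0 ok)
  t6 'z' -> {2,3}, take 3 (0->3 ok)
  t7 'z' -> {2,3}, take 3 (3->3 ok)
  t8 'z' -> {2,3}, take 2 (3->2 ok)
  t9 'y' -> {1}, take 1 (2->1 ok)
  t10 'y' -> {1}, take 1 (1->1 ok)
  t11 'y' -> {1}, take 1 (1->1 ok)
  t12 'y' -> {1}, take 1 (1->1 ok)
  t13 'y' -> {1}, take 1 (1->1 ok)
  t14 'z' -> {2,3}, take 2 (1->2 ok)
  t15 'z' -> {2,3}, take 3 (2->3 ok)

0,0,3,2,3,0,3,3,2,1,1,1,1,1,2,3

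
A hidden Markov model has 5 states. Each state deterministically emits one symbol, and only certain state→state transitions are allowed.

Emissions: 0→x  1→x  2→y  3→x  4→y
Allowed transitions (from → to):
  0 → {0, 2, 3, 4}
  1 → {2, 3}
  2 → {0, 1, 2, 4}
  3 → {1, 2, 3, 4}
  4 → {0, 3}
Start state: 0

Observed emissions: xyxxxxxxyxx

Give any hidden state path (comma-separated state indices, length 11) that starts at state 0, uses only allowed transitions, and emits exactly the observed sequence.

  t0 'x' -> {0,1,3}, take 0 (start)
  t1 'y' -> {2,4}, take 4 (0->4 ok)
  t2 'x' -> {0,1,3}, take 0 (4->0 ok)
  t3 'x' -> {0,1,3}, take 0 (0->0 ok)
  t4 'x' -> {0,1,3}, take 0 (0->0 ok)
  t5 'x' -> {0,1,3}, take 3 (0->3 ok)
  t6 'x' -> {0,1,3}, take 1 (3->1 ok)
  t7 'x' -> {0,1,3}, take 3 (1->3 ok)
  t8 'y' -> {2,4}, take 4 (3->4 ok)
  t9 'x' -> {0,1,3}, take 3 (4->3 ok)
  t10 'x' -> {0,1,3}, take 3 (3->3 ok)

0,4,0,0,0,3,1,3,4,3,3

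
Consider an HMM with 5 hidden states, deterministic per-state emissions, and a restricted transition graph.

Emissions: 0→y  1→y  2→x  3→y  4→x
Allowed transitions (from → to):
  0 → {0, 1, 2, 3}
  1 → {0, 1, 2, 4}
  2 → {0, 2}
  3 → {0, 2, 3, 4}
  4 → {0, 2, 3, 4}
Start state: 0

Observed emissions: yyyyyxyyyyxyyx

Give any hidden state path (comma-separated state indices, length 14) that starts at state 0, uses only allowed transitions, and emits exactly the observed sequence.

0,1,1,0,3,2,0,0,3,0,2,0,3,2

  t0 'y' -> {0,1,3}, take 0 (start)
  t1 'y' -> {0,1,3}, take 1 (0->1 ok)
  t2 'y' -> {0,1,3}, take 1 (1->1 ok)
  t3 'y' -> {0,1,3}, take 0 (1->0 ok)
  t4 'y' -> {0,1,3}, take 3 (0->3 ok)
  t5 'x' -> {2,4}, take 2 (3->2 ok)
  t6 'y' -> {0,1,3}, take 0 (2->0 ok)
  t7 'y' -> {0,1,3}, take 0 (0->0 ok)
  t8 'y' -> {0,1,3}, take 3 (0->3 ok)
  t9 'y' -> {0,1,3}, take 0 (3->0 ok)
  t10 'x' -> {2,4}, take 2 (0->2 ok)
  t11 'y' -> {0,1,3}, take 0 (2->0 ok)
  t12 'y' -> {0,1,3}, take 3 (0->3 ok)
  t13 'x' -> {2,4}, take 2 (3->2 ok)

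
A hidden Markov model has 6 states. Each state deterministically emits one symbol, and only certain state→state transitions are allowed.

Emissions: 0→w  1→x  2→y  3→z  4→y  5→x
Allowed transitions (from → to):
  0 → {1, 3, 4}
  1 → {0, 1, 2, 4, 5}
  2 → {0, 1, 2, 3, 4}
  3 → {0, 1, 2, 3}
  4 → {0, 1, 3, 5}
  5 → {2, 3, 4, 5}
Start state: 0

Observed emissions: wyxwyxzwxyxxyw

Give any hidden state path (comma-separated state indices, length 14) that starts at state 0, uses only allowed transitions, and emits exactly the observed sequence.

  pos 0: w in {0}, choose 0; start
  pos 1: y in {2,4}, choose 4; 0->4 ok
  pos 2: x in {1,5}, choose 1; 4->1 ok
  pos 3: w in {0}, choose 0; 1->0 ok
  pos 4: y in {2,4}, choose 4; 0->4 ok
  pos 5: x in {1,5}, choose 5; 4->5 ok
  pos 6: z in {3}, choose 3; 5->3 ok
  pos 7: w in {0}, choose 0; 3->0 ok
  pos 8: x in {1,5}, choose 1; 0->1 ok
  pos 9: y in {2,4}, choose 2; 1->2 ok
  pos 10: x in {1,5}, choose 1; 2->1 ok
  pos 11: x in {1,5}, choose 1; 1->1 ok
  pos 12: y in {2,4}, choose 4; 1->4 ok
  pos 13: w in {0}, choose 0; 4->0 ok

0,4,1,0,4,5,3,0,1,2,1,1,4,0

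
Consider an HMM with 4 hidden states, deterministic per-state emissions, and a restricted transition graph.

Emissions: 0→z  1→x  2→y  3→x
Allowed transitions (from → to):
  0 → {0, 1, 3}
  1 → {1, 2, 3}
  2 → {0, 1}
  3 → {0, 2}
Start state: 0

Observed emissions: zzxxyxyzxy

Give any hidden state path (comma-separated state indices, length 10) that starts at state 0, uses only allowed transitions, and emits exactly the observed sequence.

0,0,1,1,2,1,2,0,1,2

  [0] z  {0}  => 0  start
  [1] z  {0}  => 0  0->0 ok
  [2] x  {1,3}  => 1  0->1 ok
  [3] x  {1,3}  => 1  1->1 ok
  [4] y  {2}  => 2  1->2 ok
  [5] x  {1,3}  => 1  2->1 ok
  [6] y  {2}  => 2  1->2 ok
  [7] z  {0}  => 0  2->0 ok
  [8] x  {1,3}  => 1  0->1 ok
  [9] y  {2}  => 2  1->2 ok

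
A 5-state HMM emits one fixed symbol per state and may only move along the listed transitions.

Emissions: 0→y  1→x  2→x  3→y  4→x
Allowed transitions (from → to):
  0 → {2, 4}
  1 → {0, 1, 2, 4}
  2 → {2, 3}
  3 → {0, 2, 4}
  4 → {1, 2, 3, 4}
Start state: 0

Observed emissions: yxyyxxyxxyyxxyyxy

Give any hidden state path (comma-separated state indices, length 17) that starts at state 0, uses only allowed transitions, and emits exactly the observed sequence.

0,4,3,0,2,2,3,4,2,3,0,2,2,3,0,2,3

  pos 0: y in {0,3}, choose 0; start
  pos 1: x in {1,2,4}, choose 4; 0->4 ok
  pos 2: y in {0,3}, choose 3; 4->3 ok
  pos 3: y in {0,3}, choose 0; 3->0 ok
  pos 4: x in {1,2,4}, choose 2; 0->2 ok
  pos 5: x in {1,2,4}, choose 2; 2->2 ok
  pos 6: y in {0,3}, choose 3; 2->3 ok
  pos 7: x in {1,2,4}, choose 4; 3->4 ok
  pos 8: x in {1,2,4}, choose 2; 4->2 ok
  pos 9: y in {0,3}, choose 3; 2->3 ok
  pos 10: y in {0,3}, choose 0; 3->0 ok
  pos 11: x in {1,2,4}, choose 2; 0->2 ok
  pos 12: x in {1,2,4}, choose 2; 2->2 ok
  pos 13: y in {0,3}, choose 3; 2->3 ok
  pos 14: y in {0,3}, choose 0; 3->0 ok
  pos 15: x in {1,2,4}, choose 2; 0->2 ok
  pos 16: y in {0,3}, choose 3; 2->3 ok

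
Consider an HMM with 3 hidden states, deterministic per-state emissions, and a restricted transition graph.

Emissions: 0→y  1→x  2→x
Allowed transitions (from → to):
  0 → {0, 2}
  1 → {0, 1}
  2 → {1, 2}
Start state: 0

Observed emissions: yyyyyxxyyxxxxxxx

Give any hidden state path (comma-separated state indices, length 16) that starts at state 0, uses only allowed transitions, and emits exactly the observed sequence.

0,0,0,0,0,2,1,0,0,2,2,2,2,2,2,1

  0: obs=y cand={0} pick 0 [start]
  1: obs=y cand={0} pick 0 [0->0 ok]
  2: obs=y cand={0} pick 0 [0->0 ok]
  3: obs=y cand={0} pick 0 [0->0 ok]
  4: obs=y cand={0} pick 0 [0->0 ok]
  5: obs=x cand={1,2} pick 2 [0->2 ok]
  6: obs=x cand={1,2} pick 1 [2->1 ok]
  7: obs=y cand={0} pick 0 [1->0 ok]
  8: obs=y cand={0} pick 0 [0->0 ok]
  9: obs=x cand={1,2} pick 2 [0->2 ok]
  10: obs=x cand={1,2} pick 2 [2->2 ok]
  11: obs=x cand={1,2} pick 2 [2->2 ok]
  12: obs=x cand={1,2} pick 2 [2->2 ok]
  13: obs=x cand={1,2} pick 2 [2->2 ok]
  14: obs=x cand={1,2} pick 2 [2->2 ok]
  15: obs=x cand={1,2} pick 1 [2->1 ok]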